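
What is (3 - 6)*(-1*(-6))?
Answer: -18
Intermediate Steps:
(3 - 6)*(-1*(-6)) = -3*6 = -18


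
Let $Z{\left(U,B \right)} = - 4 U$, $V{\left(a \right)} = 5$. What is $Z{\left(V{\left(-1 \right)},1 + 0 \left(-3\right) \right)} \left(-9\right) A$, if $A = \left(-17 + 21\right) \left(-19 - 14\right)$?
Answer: $-23760$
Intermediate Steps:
$A = -132$ ($A = 4 \left(-33\right) = -132$)
$Z{\left(V{\left(-1 \right)},1 + 0 \left(-3\right) \right)} \left(-9\right) A = \left(-4\right) 5 \left(-9\right) \left(-132\right) = \left(-20\right) \left(-9\right) \left(-132\right) = 180 \left(-132\right) = -23760$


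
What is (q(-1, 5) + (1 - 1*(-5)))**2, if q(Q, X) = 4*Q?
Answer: 4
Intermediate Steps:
(q(-1, 5) + (1 - 1*(-5)))**2 = (4*(-1) + (1 - 1*(-5)))**2 = (-4 + (1 + 5))**2 = (-4 + 6)**2 = 2**2 = 4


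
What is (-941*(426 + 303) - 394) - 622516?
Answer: -1308899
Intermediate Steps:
(-941*(426 + 303) - 394) - 622516 = (-941*729 - 394) - 622516 = (-685989 - 394) - 622516 = -686383 - 622516 = -1308899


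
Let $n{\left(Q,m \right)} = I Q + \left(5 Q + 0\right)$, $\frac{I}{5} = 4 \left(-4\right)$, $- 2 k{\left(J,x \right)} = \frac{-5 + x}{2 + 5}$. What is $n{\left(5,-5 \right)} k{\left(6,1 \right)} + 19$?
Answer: $- \frac{617}{7} \approx -88.143$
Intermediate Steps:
$k{\left(J,x \right)} = \frac{5}{14} - \frac{x}{14}$ ($k{\left(J,x \right)} = - \frac{\left(-5 + x\right) \frac{1}{2 + 5}}{2} = - \frac{\left(-5 + x\right) \frac{1}{7}}{2} = - \frac{- \frac{5}{7} + \frac{x}{7}}{2} = \frac{5}{14} - \frac{x}{14}$)
$I = -80$ ($I = 5 \cdot 4 \left(-4\right) = 5 \left(-16\right) = -80$)
$n{\left(Q,m \right)} = - 75 Q$ ($n{\left(Q,m \right)} = - 80 Q + \left(5 Q + 0\right) = - 80 Q + 5 Q = - 75 Q$)
$n{\left(5,-5 \right)} k{\left(6,1 \right)} + 19 = \left(-75\right) 5 \left(\frac{5}{14} - \frac{1}{14}\right) + 19 = - 375 \left(\frac{5}{14} - \frac{1}{14}\right) + 19 = \left(-375\right) \frac{2}{7} + 19 = - \frac{750}{7} + 19 = - \frac{617}{7}$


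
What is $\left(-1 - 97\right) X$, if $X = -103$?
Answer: $10094$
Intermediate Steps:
$\left(-1 - 97\right) X = \left(-1 - 97\right) \left(-103\right) = \left(-98\right) \left(-103\right) = 10094$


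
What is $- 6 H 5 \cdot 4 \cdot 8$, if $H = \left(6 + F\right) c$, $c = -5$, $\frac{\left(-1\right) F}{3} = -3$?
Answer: $72000$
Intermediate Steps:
$F = 9$ ($F = \left(-3\right) \left(-3\right) = 9$)
$H = -75$ ($H = \left(6 + 9\right) \left(-5\right) = 15 \left(-5\right) = -75$)
$- 6 H 5 \cdot 4 \cdot 8 = - 6 \left(-75\right) 5 \cdot 4 \cdot 8 = - 6 \left(\left(-375\right) 4\right) 8 = \left(-6\right) \left(-1500\right) 8 = 9000 \cdot 8 = 72000$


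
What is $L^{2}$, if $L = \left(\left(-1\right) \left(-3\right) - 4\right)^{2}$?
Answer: $1$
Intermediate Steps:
$L = 1$ ($L = \left(3 - 4\right)^{2} = \left(-1\right)^{2} = 1$)
$L^{2} = 1^{2} = 1$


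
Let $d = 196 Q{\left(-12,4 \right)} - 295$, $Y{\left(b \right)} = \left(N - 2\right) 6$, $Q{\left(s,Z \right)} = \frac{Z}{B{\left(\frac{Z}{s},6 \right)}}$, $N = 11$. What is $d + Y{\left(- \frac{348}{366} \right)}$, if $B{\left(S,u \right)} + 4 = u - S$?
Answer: $95$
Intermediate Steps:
$B{\left(S,u \right)} = -4 + u - S$ ($B{\left(S,u \right)} = -4 - \left(S - u\right) = -4 + u - S$)
$Q{\left(s,Z \right)} = \frac{Z}{2 - \frac{Z}{s}}$ ($Q{\left(s,Z \right)} = \frac{Z}{-4 + 6 - \frac{Z}{s}} = \frac{Z}{2 - \frac{Z}{s}}$)
$Y{\left(b \right)} = 54$ ($Y{\left(b \right)} = \left(11 - 2\right) 6 = 9 \cdot 6 = 54$)
$d = 41$ ($d = 196 \cdot 4 \left(-12\right) \frac{1}{\left(-1\right) 4 + 2 \left(-12\right)} - 295 = 196 \cdot 4 \left(-12\right) \frac{1}{-4 - 24} - 295 = 196 \cdot 4 \left(-12\right) \frac{1}{-28} - 295 = 196 \cdot 4 \left(-12\right) \left(- \frac{1}{28}\right) - 295 = 196 \cdot \frac{12}{7} - 295 = 336 - 295 = 41$)
$d + Y{\left(- \frac{348}{366} \right)} = 41 + 54 = 95$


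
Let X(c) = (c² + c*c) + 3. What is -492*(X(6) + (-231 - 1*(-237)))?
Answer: -39852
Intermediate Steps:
X(c) = 3 + 2*c² (X(c) = (c² + c²) + 3 = 2*c² + 3 = 3 + 2*c²)
-492*(X(6) + (-231 - 1*(-237))) = -492*((3 + 2*6²) + (-231 - 1*(-237))) = -492*((3 + 2*36) + (-231 + 237)) = -492*((3 + 72) + 6) = -492*(75 + 6) = -492*81 = -39852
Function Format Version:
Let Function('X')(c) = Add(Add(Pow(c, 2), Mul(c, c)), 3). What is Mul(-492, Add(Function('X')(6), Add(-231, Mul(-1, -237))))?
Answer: -39852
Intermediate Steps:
Function('X')(c) = Add(3, Mul(2, Pow(c, 2))) (Function('X')(c) = Add(Add(Pow(c, 2), Pow(c, 2)), 3) = Add(Mul(2, Pow(c, 2)), 3) = Add(3, Mul(2, Pow(c, 2))))
Mul(-492, Add(Function('X')(6), Add(-231, Mul(-1, -237)))) = Mul(-492, Add(Add(3, Mul(2, Pow(6, 2))), Add(-231, Mul(-1, -237)))) = Mul(-492, Add(Add(3, Mul(2, 36)), Add(-231, 237))) = Mul(-492, Add(Add(3, 72), 6)) = Mul(-492, Add(75, 6)) = Mul(-492, 81) = -39852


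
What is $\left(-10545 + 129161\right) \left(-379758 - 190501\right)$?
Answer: $-67641841544$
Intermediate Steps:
$\left(-10545 + 129161\right) \left(-379758 - 190501\right) = 118616 \left(-570259\right) = -67641841544$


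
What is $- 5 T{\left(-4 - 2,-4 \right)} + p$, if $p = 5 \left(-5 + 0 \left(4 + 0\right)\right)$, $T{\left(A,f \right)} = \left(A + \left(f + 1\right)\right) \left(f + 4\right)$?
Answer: $-25$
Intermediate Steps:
$T{\left(A,f \right)} = \left(4 + f\right) \left(1 + A + f\right)$ ($T{\left(A,f \right)} = \left(A + \left(1 + f\right)\right) \left(4 + f\right) = \left(1 + A + f\right) \left(4 + f\right) = \left(4 + f\right) \left(1 + A + f\right)$)
$p = -25$ ($p = 5 \left(-5 + 0 \cdot 4\right) = 5 \left(-5 + 0\right) = 5 \left(-5\right) = -25$)
$- 5 T{\left(-4 - 2,-4 \right)} + p = - 5 \left(4 + \left(-4\right)^{2} + 4 \left(-4 - 2\right) + 5 \left(-4\right) + \left(-4 - 2\right) \left(-4\right)\right) - 25 = - 5 \left(4 + 16 + 4 \left(-6\right) - 20 - -24\right) - 25 = - 5 \left(4 + 16 - 24 - 20 + 24\right) - 25 = \left(-5\right) 0 - 25 = 0 - 25 = -25$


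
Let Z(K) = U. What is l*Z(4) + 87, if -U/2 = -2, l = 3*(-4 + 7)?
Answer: 123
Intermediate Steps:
l = 9 (l = 3*3 = 9)
U = 4 (U = -2*(-2) = 4)
Z(K) = 4
l*Z(4) + 87 = 9*4 + 87 = 36 + 87 = 123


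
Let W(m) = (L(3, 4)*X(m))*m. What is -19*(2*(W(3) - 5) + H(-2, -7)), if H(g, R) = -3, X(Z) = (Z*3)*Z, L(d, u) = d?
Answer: -8987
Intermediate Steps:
X(Z) = 3*Z² (X(Z) = (3*Z)*Z = 3*Z²)
W(m) = 9*m³ (W(m) = (3*(3*m²))*m = (9*m²)*m = 9*m³)
-19*(2*(W(3) - 5) + H(-2, -7)) = -19*(2*(9*3³ - 5) - 3) = -19*(2*(9*27 - 5) - 3) = -19*(2*(243 - 5) - 3) = -19*(2*238 - 3) = -19*(476 - 3) = -19*473 = -8987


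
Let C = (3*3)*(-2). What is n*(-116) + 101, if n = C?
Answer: 2189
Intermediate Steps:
C = -18 (C = 9*(-2) = -18)
n = -18
n*(-116) + 101 = -18*(-116) + 101 = 2088 + 101 = 2189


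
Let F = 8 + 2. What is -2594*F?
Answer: -25940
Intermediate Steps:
F = 10
-2594*F = -2594*10 = -25940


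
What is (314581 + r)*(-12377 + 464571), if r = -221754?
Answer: 41975812438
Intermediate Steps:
(314581 + r)*(-12377 + 464571) = (314581 - 221754)*(-12377 + 464571) = 92827*452194 = 41975812438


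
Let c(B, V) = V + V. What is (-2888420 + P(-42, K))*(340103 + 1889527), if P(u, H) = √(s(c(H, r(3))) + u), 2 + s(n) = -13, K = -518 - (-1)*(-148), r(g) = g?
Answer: -6440107884600 + 2229630*I*√57 ≈ -6.4401e+12 + 1.6833e+7*I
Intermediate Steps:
c(B, V) = 2*V
K = -666 (K = -518 - 1*148 = -518 - 148 = -666)
s(n) = -15 (s(n) = -2 - 13 = -15)
P(u, H) = √(-15 + u)
(-2888420 + P(-42, K))*(340103 + 1889527) = (-2888420 + √(-15 - 42))*(340103 + 1889527) = (-2888420 + √(-57))*2229630 = (-2888420 + I*√57)*2229630 = -6440107884600 + 2229630*I*√57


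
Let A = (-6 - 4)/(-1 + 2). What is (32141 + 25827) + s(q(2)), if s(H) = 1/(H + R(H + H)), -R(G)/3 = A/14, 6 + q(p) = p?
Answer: 753577/13 ≈ 57967.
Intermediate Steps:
q(p) = -6 + p
A = -10 (A = -10/1 = -10*1 = -10)
R(G) = 15/7 (R(G) = -(-30)/14 = -3*(-5/7) = 15/7)
s(H) = 1/(15/7 + H) (s(H) = 1/(H + 15/7) = 1/(15/7 + H))
(32141 + 25827) + s(q(2)) = (32141 + 25827) + 7/(15 + 7*(-6 + 2)) = 57968 + 7/(15 + 7*(-4)) = 57968 + 7/(15 - 28) = 57968 + 7/(-13) = 57968 + 7*(-1/13) = 57968 - 7/13 = 753577/13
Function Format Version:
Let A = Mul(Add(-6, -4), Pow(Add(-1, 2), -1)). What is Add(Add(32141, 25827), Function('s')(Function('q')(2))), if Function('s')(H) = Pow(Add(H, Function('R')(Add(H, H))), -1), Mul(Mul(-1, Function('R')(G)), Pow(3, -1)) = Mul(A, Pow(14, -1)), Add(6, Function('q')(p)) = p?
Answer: Rational(753577, 13) ≈ 57967.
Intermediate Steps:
Function('q')(p) = Add(-6, p)
A = -10 (A = Mul(-10, Pow(1, -1)) = Mul(-10, 1) = -10)
Function('R')(G) = Rational(15, 7) (Function('R')(G) = Mul(-3, Mul(-10, Pow(14, -1))) = Mul(-3, Mul(-10, Rational(1, 14))) = Mul(-3, Rational(-5, 7)) = Rational(15, 7))
Function('s')(H) = Pow(Add(Rational(15, 7), H), -1) (Function('s')(H) = Pow(Add(H, Rational(15, 7)), -1) = Pow(Add(Rational(15, 7), H), -1))
Add(Add(32141, 25827), Function('s')(Function('q')(2))) = Add(Add(32141, 25827), Mul(7, Pow(Add(15, Mul(7, Add(-6, 2))), -1))) = Add(57968, Mul(7, Pow(Add(15, Mul(7, -4)), -1))) = Add(57968, Mul(7, Pow(Add(15, -28), -1))) = Add(57968, Mul(7, Pow(-13, -1))) = Add(57968, Mul(7, Rational(-1, 13))) = Add(57968, Rational(-7, 13)) = Rational(753577, 13)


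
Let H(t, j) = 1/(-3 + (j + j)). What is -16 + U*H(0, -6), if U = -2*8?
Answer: -224/15 ≈ -14.933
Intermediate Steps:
U = -16
H(t, j) = 1/(-3 + 2*j)
-16 + U*H(0, -6) = -16 - 16/(-3 + 2*(-6)) = -16 - 16/(-3 - 12) = -16 - 16/(-15) = -16 - 16*(-1/15) = -16 + 16/15 = -224/15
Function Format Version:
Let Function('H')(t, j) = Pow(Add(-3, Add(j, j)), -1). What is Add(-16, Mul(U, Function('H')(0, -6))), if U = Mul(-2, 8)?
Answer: Rational(-224, 15) ≈ -14.933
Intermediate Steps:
U = -16
Function('H')(t, j) = Pow(Add(-3, Mul(2, j)), -1)
Add(-16, Mul(U, Function('H')(0, -6))) = Add(-16, Mul(-16, Pow(Add(-3, Mul(2, -6)), -1))) = Add(-16, Mul(-16, Pow(Add(-3, -12), -1))) = Add(-16, Mul(-16, Pow(-15, -1))) = Add(-16, Mul(-16, Rational(-1, 15))) = Add(-16, Rational(16, 15)) = Rational(-224, 15)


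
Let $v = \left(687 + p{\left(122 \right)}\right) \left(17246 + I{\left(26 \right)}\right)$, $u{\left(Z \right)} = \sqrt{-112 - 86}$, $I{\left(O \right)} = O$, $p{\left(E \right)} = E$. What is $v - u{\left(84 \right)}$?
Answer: $13973048 - 3 i \sqrt{22} \approx 1.3973 \cdot 10^{7} - 14.071 i$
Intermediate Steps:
$u{\left(Z \right)} = 3 i \sqrt{22}$ ($u{\left(Z \right)} = \sqrt{-198} = 3 i \sqrt{22}$)
$v = 13973048$ ($v = \left(687 + 122\right) \left(17246 + 26\right) = 809 \cdot 17272 = 13973048$)
$v - u{\left(84 \right)} = 13973048 - 3 i \sqrt{22}$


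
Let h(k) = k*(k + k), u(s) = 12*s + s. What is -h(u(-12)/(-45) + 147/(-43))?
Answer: -1922/416025 ≈ -0.0046199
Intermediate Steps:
u(s) = 13*s
h(k) = 2*k² (h(k) = k*(2*k) = 2*k²)
-h(u(-12)/(-45) + 147/(-43)) = -2*((13*(-12))/(-45) + 147/(-43))² = -2*(-156*(-1/45) + 147*(-1/43))² = -2*(52/15 - 147/43)² = -2*(31/645)² = -2*961/416025 = -1*1922/416025 = -1922/416025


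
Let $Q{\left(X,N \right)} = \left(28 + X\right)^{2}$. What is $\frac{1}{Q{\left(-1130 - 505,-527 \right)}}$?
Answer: $\frac{1}{2582449} \approx 3.8723 \cdot 10^{-7}$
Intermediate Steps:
$\frac{1}{Q{\left(-1130 - 505,-527 \right)}} = \frac{1}{\left(28 - 1635\right)^{2}} = \frac{1}{\left(-1607\right)^{2}} = \frac{1}{2582449}$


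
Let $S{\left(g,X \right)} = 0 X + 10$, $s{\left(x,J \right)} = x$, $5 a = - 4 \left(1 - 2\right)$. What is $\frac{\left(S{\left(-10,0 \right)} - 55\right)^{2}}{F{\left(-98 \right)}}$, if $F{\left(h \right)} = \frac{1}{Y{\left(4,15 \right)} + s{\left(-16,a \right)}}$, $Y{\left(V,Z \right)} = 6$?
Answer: $-20250$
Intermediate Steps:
$a = \frac{4}{5}$ ($a = \frac{\left(-4\right) \left(1 - 2\right)}{5} = \frac{\left(-4\right) \left(-1\right)}{5} = \frac{1}{5} \cdot 4 = \frac{4}{5} \approx 0.8$)
$F{\left(h \right)} = - \frac{1}{10}$ ($F{\left(h \right)} = \frac{1}{6 - 16} = \frac{1}{-10} = - \frac{1}{10}$)
$S{\left(g,X \right)} = 10$ ($S{\left(g,X \right)} = 0 + 10 = 10$)
$\frac{\left(S{\left(-10,0 \right)} - 55\right)^{2}}{F{\left(-98 \right)}} = \frac{\left(10 - 55\right)^{2}}{- \frac{1}{10}} = \left(-45\right)^{2} \left(-10\right) = 2025 \left(-10\right) = -20250$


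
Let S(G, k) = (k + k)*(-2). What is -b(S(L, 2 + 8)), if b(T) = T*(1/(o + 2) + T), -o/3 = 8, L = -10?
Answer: -17620/11 ≈ -1601.8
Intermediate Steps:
o = -24 (o = -3*8 = -24)
S(G, k) = -4*k (S(G, k) = (2*k)*(-2) = -4*k)
b(T) = T*(-1/22 + T) (b(T) = T*(1/(-24 + 2) + T) = T*(1/(-22) + T) = T*(-1/22 + T))
-b(S(L, 2 + 8)) = -(-4*(2 + 8))*(-1/22 - 4*(2 + 8)) = -(-4*10)*(-1/22 - 4*10) = -(-40)*(-1/22 - 40) = -(-40)*(-881)/22 = -1*17620/11 = -17620/11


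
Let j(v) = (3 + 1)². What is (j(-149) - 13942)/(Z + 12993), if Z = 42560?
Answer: -13926/55553 ≈ -0.25068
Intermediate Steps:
j(v) = 16 (j(v) = 4² = 16)
(j(-149) - 13942)/(Z + 12993) = (16 - 13942)/(42560 + 12993) = -13926/55553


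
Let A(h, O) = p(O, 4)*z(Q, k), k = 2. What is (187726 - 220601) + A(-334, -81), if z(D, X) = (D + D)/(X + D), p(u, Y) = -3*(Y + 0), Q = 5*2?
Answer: -32895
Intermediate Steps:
Q = 10
p(u, Y) = -3*Y
z(D, X) = 2*D/(D + X) (z(D, X) = (2*D)/(D + X) = 2*D/(D + X))
A(h, O) = -20 (A(h, O) = (-3*4)*(2*10/(10 + 2)) = -24*10/12 = -12*5/3 = -20)
(187726 - 220601) + A(-334, -81) = (187726 - 220601) - 20 = -32875 - 20 = -32895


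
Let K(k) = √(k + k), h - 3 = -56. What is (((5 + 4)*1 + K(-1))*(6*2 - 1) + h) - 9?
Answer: 37 + 11*I*√2 ≈ 37.0 + 15.556*I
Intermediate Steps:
h = -53 (h = 3 - 56 = -53)
K(k) = √2*√k (K(k) = √(2*k) = √2*√k)
(((5 + 4)*1 + K(-1))*(6*2 - 1) + h) - 9 = (((5 + 4)*1 + √2*√(-1))*(6*2 - 1) - 53) - 9 = ((9*1 + √2*I)*(12 - 1) - 53) - 9 = ((9 + I*√2)*11 - 53) - 9 = ((99 + 11*I*√2) - 53) - 9 = (46 + 11*I*√2) - 9 = 37 + 11*I*√2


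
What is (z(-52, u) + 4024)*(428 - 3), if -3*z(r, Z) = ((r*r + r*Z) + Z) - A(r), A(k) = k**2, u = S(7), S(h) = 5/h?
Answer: 12007525/7 ≈ 1.7154e+6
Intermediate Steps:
u = 5/7 ≈ 0.71429
z(r, Z) = -Z/3 - Z*r/3 (z(r, Z) = -(((r*r + r*Z) + Z) - r**2)/3 = -(((r**2 + Z*r) + Z) - r**2)/3 = -((Z + r**2 + Z*r) - r**2)/3 = -(Z + Z*r)/3 = -Z/3 - Z*r/3)
(z(-52, u) + 4024)*(428 - 3) = ((1/3)*(5/7)*(-1 - 1*(-52)) + 4024)*(428 - 3) = ((1/3)*(5/7)*(-1 + 52) + 4024)*425 = ((1/3)*(5/7)*51 + 4024)*425 = (85/7 + 4024)*425 = (28253/7)*425 = 12007525/7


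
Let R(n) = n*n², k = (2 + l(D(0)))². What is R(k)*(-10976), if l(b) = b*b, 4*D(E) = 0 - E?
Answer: -702464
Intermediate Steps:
D(E) = -E/4 (D(E) = (0 - E)/4 = (-E)/4 = -E/4)
l(b) = b²
k = 4 (k = (2 + (-¼*0)²)² = (2 + 0²)² = (2 + 0)² = 2² = 4)
R(n) = n³
R(k)*(-10976) = 4³*(-10976) = 64*(-10976) = -702464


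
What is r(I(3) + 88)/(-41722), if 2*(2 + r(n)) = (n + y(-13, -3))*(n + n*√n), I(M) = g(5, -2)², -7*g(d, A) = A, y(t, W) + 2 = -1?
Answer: -4495950/50087261 - 8996702*√1079/350610827 ≈ -0.93265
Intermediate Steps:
y(t, W) = -3 (y(t, W) = -2 - 1 = -3)
g(d, A) = -A/7
I(M) = 4/49 (I(M) = (-⅐*(-2))² = (2/7)² = 4/49)
r(n) = -2 + (-3 + n)*(n + n^(3/2))/2 (r(n) = -2 + ((n - 3)*(n + n*√n))/2 = -2 + ((-3 + n)*(n + n^(3/2)))/2 = -2 + (-3 + n)*(n + n^(3/2))/2)
r(I(3) + 88)/(-41722) = (-2 + (4/49 + 88)²/2 + (4/49 + 88)^(5/2)/2 - 3*(4/49 + 88)/2 - 3*(4/49 + 88)^(3/2)/2)/(-41722) = (-2 + (4316/49)²/2 + (4316/49)^(5/2)/2 - 3/2*4316/49 - 12948*√1079/343)*(-1/41722) = (-2 + (½)*(18627856/2401) + (37255712*√1079/16807)/2 - 6474/49 - 12948*√1079/343)*(-1/41722) = (-2 + 9313928/2401 + 18627856*√1079/16807 - 6474/49 - 12948*√1079/343)*(-1/41722) = (8991900/2401 + 17993404*√1079/16807)*(-1/41722) = -4495950/50087261 - 8996702*√1079/350610827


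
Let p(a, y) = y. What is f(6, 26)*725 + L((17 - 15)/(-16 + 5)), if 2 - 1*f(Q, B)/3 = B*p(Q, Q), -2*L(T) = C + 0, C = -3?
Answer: -669897/2 ≈ -3.3495e+5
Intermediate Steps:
L(T) = 3/2 (L(T) = -(-3 + 0)/2 = -½*(-3) = 3/2)
f(Q, B) = 6 - 3*B*Q
f(6, 26)*725 + L((17 - 15)/(-16 + 5)) = (6 - 3*26*6)*725 + 3/2 = (6 - 468)*725 + 3/2 = -462*725 + 3/2 = -334950 + 3/2 = -669897/2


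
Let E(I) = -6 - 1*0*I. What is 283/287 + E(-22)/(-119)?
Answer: 5057/4879 ≈ 1.0365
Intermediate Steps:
E(I) = -6 (E(I) = -6 - 0*I = -6 - 1*0 = -6 + 0 = -6)
283/287 + E(-22)/(-119) = 283/287 - 6/(-119) = 283*(1/287) - 6*(-1/119) = 283/287 + 6/119 = 5057/4879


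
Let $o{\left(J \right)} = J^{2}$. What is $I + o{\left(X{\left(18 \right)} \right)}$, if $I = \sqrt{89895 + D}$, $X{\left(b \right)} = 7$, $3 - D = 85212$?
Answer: $49 + \sqrt{4686} \approx 117.45$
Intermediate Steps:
$D = -85209$ ($D = 3 - 85212 = -85209$)
$I = \sqrt{4686}$ ($I = \sqrt{89895 - 85209} = \sqrt{4686} \approx 68.454$)
$I + o{\left(X{\left(18 \right)} \right)} = \sqrt{4686} + 7^{2} = \sqrt{4686} + 49 = 49 + \sqrt{4686}$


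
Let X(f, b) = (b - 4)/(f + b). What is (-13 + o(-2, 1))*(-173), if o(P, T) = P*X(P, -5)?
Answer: 18857/7 ≈ 2693.9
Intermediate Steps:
X(f, b) = (-4 + b)/(b + f)
o(P, T) = -9*P/(-5 + P) (o(P, T) = P*((-4 - 5)/(-5 + P)) = P*(-9/(-5 + P)) = -9*P/(-5 + P))
(-13 + o(-2, 1))*(-173) = (-13 - 9*(-2)/(-5 - 2))*(-173) = (-13 - 9*(-2)/(-7))*(-173) = (-13 - 9*(-2)*(-⅐))*(-173) = (-13 - 18/7)*(-173) = -109/7*(-173) = 18857/7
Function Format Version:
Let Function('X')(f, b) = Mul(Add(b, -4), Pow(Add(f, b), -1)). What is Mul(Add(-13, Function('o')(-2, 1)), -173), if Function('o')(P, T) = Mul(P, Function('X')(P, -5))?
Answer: Rational(18857, 7) ≈ 2693.9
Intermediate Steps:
Function('X')(f, b) = Mul(Pow(Add(b, f), -1), Add(-4, b)) (Function('X')(f, b) = Mul(Add(-4, b), Pow(Add(b, f), -1)) = Mul(Pow(Add(b, f), -1), Add(-4, b)))
Function('o')(P, T) = Mul(-9, P, Pow(Add(-5, P), -1)) (Function('o')(P, T) = Mul(P, Mul(Pow(Add(-5, P), -1), Add(-4, -5))) = Mul(P, Mul(Pow(Add(-5, P), -1), -9)) = Mul(P, Mul(-9, Pow(Add(-5, P), -1))) = Mul(-9, P, Pow(Add(-5, P), -1)))
Mul(Add(-13, Function('o')(-2, 1)), -173) = Mul(Add(-13, Mul(-9, -2, Pow(Add(-5, -2), -1))), -173) = Mul(Add(-13, Mul(-9, -2, Pow(-7, -1))), -173) = Mul(Add(-13, Mul(-9, -2, Rational(-1, 7))), -173) = Mul(Add(-13, Rational(-18, 7)), -173) = Mul(Rational(-109, 7), -173) = Rational(18857, 7)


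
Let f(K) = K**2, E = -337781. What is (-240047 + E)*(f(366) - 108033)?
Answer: -14979035244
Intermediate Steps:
(-240047 + E)*(f(366) - 108033) = (-240047 - 337781)*(366**2 - 108033) = -577828*(133956 - 108033) = -577828*25923 = -14979035244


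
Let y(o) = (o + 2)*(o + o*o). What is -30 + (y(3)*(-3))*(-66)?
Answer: 11850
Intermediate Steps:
y(o) = (2 + o)*(o + o²)
-30 + (y(3)*(-3))*(-66) = -30 + ((3*(2 + 3² + 3*3))*(-3))*(-66) = -30 + ((3*(2 + 9 + 9))*(-3))*(-66) = -30 + ((3*20)*(-3))*(-66) = -30 + (60*(-3))*(-66) = -30 - 180*(-66) = -30 + 11880 = 11850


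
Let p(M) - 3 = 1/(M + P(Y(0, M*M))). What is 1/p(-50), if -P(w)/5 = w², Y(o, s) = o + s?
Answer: 31250050/93750149 ≈ 0.33333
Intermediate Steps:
P(w) = -5*w²
p(M) = 3 + 1/(M - 5*M⁴) (p(M) = 3 + 1/(M - 5*(0 + M*M)²) = 3 + 1/(M - 5*(0 + M²)²) = 3 + 1/(M - 5*M⁴))
1/p(-50) = 1/((-1 - 3*(-50) + 15*(-50)⁴)/(-1*(-50) + 5*(-50)⁴)) = 1/((-1 + 150 + 15*6250000)/(50 + 5*6250000)) = 1/((-1 + 150 + 93750000)/(50 + 31250000)) = 1/(93750149/31250050) = 31250050/93750149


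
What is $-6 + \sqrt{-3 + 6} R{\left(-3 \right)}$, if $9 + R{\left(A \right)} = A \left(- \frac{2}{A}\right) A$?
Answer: $-6 - 3 \sqrt{3} \approx -11.196$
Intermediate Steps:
$R{\left(A \right)} = -9 - 2 A$ ($R{\left(A \right)} = -9 + A \left(- \frac{2}{A}\right) A = -9 - 2 A$)
$-6 + \sqrt{-3 + 6} R{\left(-3 \right)} = -6 + \sqrt{-3 + 6} \left(-9 - -6\right) = -6 + \sqrt{3} \left(-9 + 6\right) = -6 + \sqrt{3} \left(-3\right) = -6 - 3 \sqrt{3}$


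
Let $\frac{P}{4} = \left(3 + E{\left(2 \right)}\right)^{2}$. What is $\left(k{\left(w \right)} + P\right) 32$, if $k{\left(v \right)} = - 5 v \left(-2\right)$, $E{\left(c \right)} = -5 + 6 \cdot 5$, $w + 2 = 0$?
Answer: $99712$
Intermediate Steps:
$w = -2$ ($w = -2 + 0 = -2$)
$E{\left(c \right)} = 25$ ($E{\left(c \right)} = -5 + 30 = 25$)
$k{\left(v \right)} = 10 v$
$P = 3136$ ($P = 4 \left(3 + 25\right)^{2} = 4 \cdot 28^{2} = 4 \cdot 784 = 3136$)
$\left(k{\left(w \right)} + P\right) 32 = \left(10 \left(-2\right) + 3136\right) 32 = \left(-20 + 3136\right) 32 = 3116 \cdot 32 = 99712$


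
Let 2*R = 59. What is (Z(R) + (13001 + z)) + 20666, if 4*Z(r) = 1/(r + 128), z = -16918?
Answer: 10551871/630 ≈ 16749.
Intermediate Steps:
R = 59/2 (R = (½)*59 = 59/2 ≈ 29.500)
Z(r) = 1/(4*(128 + r)) (Z(r) = 1/(4*(r + 128)) = 1/(4*(128 + r)))
(Z(R) + (13001 + z)) + 20666 = (1/(4*(128 + 59/2)) + (13001 - 16918)) + 20666 = (1/(4*(315/2)) - 3917) + 20666 = ((¼)*(2/315) - 3917) + 20666 = (1/630 - 3917) + 20666 = -2467709/630 + 20666 = 10551871/630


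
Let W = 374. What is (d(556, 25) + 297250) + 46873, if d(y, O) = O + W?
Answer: 344522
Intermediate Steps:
d(y, O) = 374 + O (d(y, O) = O + 374 = 374 + O)
(d(556, 25) + 297250) + 46873 = ((374 + 25) + 297250) + 46873 = (399 + 297250) + 46873 = 297649 + 46873 = 344522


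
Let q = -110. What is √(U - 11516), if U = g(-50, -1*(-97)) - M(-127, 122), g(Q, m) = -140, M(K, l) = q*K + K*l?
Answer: 2*I*√2533 ≈ 100.66*I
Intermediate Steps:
M(K, l) = -110*K + K*l
U = 1384 (U = -140 - (-127)*(-110 + 122) = -140 - (-127)*12 = -140 - 1*(-1524) = -140 + 1524 = 1384)
√(U - 11516) = √(1384 - 11516) = √(-10132) = 2*I*√2533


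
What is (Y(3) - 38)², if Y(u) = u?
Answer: 1225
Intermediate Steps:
(Y(3) - 38)² = (3 - 38)² = (-35)² = 1225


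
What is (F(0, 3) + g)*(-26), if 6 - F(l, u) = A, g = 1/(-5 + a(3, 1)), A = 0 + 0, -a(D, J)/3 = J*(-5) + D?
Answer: -182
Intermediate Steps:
a(D, J) = -3*D + 15*J (a(D, J) = -3*(J*(-5) + D) = -3*(-5*J + D) = -3*(D - 5*J) = -3*D + 15*J)
A = 0
g = 1 (g = 1/(-5 + (-3*3 + 15*1)) = 1/(-5 + (-9 + 15)) = 1/(-5 + 6) = 1/1 = 1)
F(l, u) = 6 (F(l, u) = 6 - 1*0 = 6 + 0 = 6)
(F(0, 3) + g)*(-26) = (6 + 1)*(-26) = 7*(-26) = -182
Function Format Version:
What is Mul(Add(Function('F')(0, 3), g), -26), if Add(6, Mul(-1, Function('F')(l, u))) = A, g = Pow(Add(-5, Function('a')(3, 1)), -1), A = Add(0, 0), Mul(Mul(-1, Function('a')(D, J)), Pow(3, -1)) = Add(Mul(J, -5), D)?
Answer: -182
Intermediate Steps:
Function('a')(D, J) = Add(Mul(-3, D), Mul(15, J)) (Function('a')(D, J) = Mul(-3, Add(Mul(J, -5), D)) = Mul(-3, Add(Mul(-5, J), D)) = Mul(-3, Add(D, Mul(-5, J))) = Add(Mul(-3, D), Mul(15, J)))
A = 0
g = 1 (g = Pow(Add(-5, Add(Mul(-3, 3), Mul(15, 1))), -1) = Pow(Add(-5, Add(-9, 15)), -1) = Pow(Add(-5, 6), -1) = Pow(1, -1) = 1)
Function('F')(l, u) = 6 (Function('F')(l, u) = Add(6, Mul(-1, 0)) = Add(6, 0) = 6)
Mul(Add(Function('F')(0, 3), g), -26) = Mul(Add(6, 1), -26) = Mul(7, -26) = -182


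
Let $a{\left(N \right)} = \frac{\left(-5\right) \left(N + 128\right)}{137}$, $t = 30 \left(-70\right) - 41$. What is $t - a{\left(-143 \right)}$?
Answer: $- \frac{293392}{137} \approx -2141.5$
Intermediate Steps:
$t = -2141$ ($t = -2100 - 41 = -2141$)
$a{\left(N \right)} = - \frac{640}{137} - \frac{5 N}{137}$ ($a{\left(N \right)} = - 5 \left(128 + N\right) \frac{1}{137} = \left(-640 - 5 N\right) \frac{1}{137} = - \frac{640}{137} - \frac{5 N}{137}$)
$t - a{\left(-143 \right)} = -2141 - \left(- \frac{640}{137} - - \frac{715}{137}\right) = -2141 - \left(- \frac{640}{137} + \frac{715}{137}\right) = -2141 - \frac{75}{137} = - \frac{293392}{137}$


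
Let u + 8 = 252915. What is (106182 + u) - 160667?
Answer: 198422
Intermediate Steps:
u = 252907 (u = -8 + 252915 = 252907)
(106182 + u) - 160667 = (106182 + 252907) - 160667 = 359089 - 160667 = 198422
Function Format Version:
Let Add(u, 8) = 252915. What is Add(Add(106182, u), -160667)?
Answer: 198422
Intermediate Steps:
u = 252907 (u = Add(-8, 252915) = 252907)
Add(Add(106182, u), -160667) = Add(Add(106182, 252907), -160667) = Add(359089, -160667) = 198422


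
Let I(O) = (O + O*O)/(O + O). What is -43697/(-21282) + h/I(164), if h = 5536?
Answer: 26982701/390170 ≈ 69.156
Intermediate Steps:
I(O) = (O + O²)/(2*O) (I(O) = (O + O²)/((2*O)) = (O + O²)*(1/(2*O)) = (O + O²)/(2*O))
-43697/(-21282) + h/I(164) = -43697/(-21282) + 5536/(½ + (½)*164) = -43697*(-1/21282) + 5536/(½ + 82) = 43697/21282 + 5536/(165/2) = 43697/21282 + 5536*(2/165) = 43697/21282 + 11072/165 = 26982701/390170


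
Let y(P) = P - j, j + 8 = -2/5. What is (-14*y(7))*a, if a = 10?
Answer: -2156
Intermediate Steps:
j = -42/5 (j = -8 - 2/5 = -42/5 ≈ -8.4000)
y(P) = 42/5 + P (y(P) = P - 1*(-42/5) = P + 42/5 = 42/5 + P)
(-14*y(7))*a = -14*(42/5 + 7)*10 = -14*77/5*10 = -1078/5*10 = -2156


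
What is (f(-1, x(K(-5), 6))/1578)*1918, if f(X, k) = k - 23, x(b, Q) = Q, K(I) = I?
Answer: -16303/789 ≈ -20.663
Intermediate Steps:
f(X, k) = -23 + k
(f(-1, x(K(-5), 6))/1578)*1918 = ((-23 + 6)/1578)*1918 = -17*1/1578*1918 = -17/1578*1918 = -16303/789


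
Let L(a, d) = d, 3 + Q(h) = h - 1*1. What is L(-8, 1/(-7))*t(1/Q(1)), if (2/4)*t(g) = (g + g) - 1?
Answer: 10/21 ≈ 0.47619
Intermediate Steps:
Q(h) = -4 + h (Q(h) = -3 + (h - 1*1) = -3 + (h - 1) = -3 + (-1 + h) = -4 + h)
t(g) = -2 + 4*g (t(g) = 2*((g + g) - 1) = 2*(2*g - 1) = 2*(-1 + 2*g) = -2 + 4*g)
L(-8, 1/(-7))*t(1/Q(1)) = (1/(-7))*(-2 + 4/(-4 + 1)) = (1*(-1/7))*(-2 + 4/(-3)) = -(-2 + 4*(-1/3))/7 = -(-2 - 4/3)/7 = -1/7*(-10/3) = 10/21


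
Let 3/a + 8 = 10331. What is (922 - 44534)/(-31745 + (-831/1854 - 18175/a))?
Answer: 26952216/38669446837 ≈ 0.00069699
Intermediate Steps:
a = 1/3441 (a = 3/(-8 + 10331) = 3/10323 = 3*(1/10323) = 1/3441 ≈ 0.00029061)
(922 - 44534)/(-31745 + (-831/1854 - 18175/a)) = (922 - 44534)/(-31745 + (-831/1854 - 18175/1/3441)) = -43612/(-31745 + (-831*1/1854 - 18175*3441)) = -43612/(-31745 + (-277/618 - 62540175)) = -43612/(-31745 - 38649828427/618) = -43612/(-38669446837/618) = -43612*(-618/38669446837) = 26952216/38669446837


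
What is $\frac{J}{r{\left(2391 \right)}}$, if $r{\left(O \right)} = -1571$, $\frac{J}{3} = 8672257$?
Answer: $- \frac{26016771}{1571} \approx -16561.0$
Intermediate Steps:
$J = 26016771$ ($J = 3 \cdot 8672257 = 26016771$)
$\frac{J}{r{\left(2391 \right)}} = \frac{26016771}{-1571} = 26016771 \left(- \frac{1}{1571}\right) = - \frac{26016771}{1571}$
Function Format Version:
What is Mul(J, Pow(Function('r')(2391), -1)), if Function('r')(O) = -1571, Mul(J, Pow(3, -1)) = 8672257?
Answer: Rational(-26016771, 1571) ≈ -16561.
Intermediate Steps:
J = 26016771 (J = Mul(3, 8672257) = 26016771)
Mul(J, Pow(Function('r')(2391), -1)) = Mul(26016771, Pow(-1571, -1)) = Mul(26016771, Rational(-1, 1571)) = Rational(-26016771, 1571)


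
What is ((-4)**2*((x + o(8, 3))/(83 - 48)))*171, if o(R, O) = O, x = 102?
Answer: 8208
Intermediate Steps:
((-4)**2*((x + o(8, 3))/(83 - 48)))*171 = ((-4)**2*((102 + 3)/(83 - 48)))*171 = (16*(105/35))*171 = (16*(105*(1/35)))*171 = (16*3)*171 = 48*171 = 8208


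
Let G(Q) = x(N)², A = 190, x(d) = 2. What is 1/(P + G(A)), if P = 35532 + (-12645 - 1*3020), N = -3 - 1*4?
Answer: 1/19871 ≈ 5.0325e-5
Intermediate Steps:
N = -7 (N = -3 - 4 = -7)
G(Q) = 4 (G(Q) = 2² = 4)
P = 19867 (P = 35532 + (-12645 - 3020) = 35532 - 15665 = 19867)
1/(P + G(A)) = 1/(19867 + 4) = 1/19871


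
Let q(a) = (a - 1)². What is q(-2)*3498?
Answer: 31482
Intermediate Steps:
q(a) = (-1 + a)²
q(-2)*3498 = (-1 - 2)²*3498 = (-3)²*3498 = 9*3498 = 31482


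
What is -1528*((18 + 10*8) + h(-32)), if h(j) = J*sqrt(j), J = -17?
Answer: -149744 + 103904*I*sqrt(2) ≈ -1.4974e+5 + 1.4694e+5*I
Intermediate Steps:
h(j) = -17*sqrt(j)
-1528*((18 + 10*8) + h(-32)) = -1528*((18 + 10*8) - 68*I*sqrt(2)) = -1528*((18 + 80) - 68*I*sqrt(2)) = -1528*(98 - 68*I*sqrt(2)) = -149744 + 103904*I*sqrt(2)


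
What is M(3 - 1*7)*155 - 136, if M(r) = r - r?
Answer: -136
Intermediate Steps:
M(r) = 0
M(3 - 1*7)*155 - 136 = 0*155 - 136 = 0 - 136 = -136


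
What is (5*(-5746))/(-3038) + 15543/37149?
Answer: 26535962/2687111 ≈ 9.8753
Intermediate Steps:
(5*(-5746))/(-3038) + 15543/37149 = -28730*(-1/3038) + 15543*(1/37149) = 14365/1519 + 5181/12383 = 26535962/2687111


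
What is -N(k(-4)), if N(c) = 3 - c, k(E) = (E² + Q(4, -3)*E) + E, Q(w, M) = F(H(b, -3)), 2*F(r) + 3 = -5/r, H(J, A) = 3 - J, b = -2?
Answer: 17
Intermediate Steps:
F(r) = -3/2 - 5/(2*r) (F(r) = -3/2 + (-5/r)/2 = -3/2 - 5/(2*r))
Q(w, M) = -2 (Q(w, M) = (-5 - 3*(3 - 1*(-2)))/(2*(3 - 1*(-2))) = (-5 - 3*(3 + 2))/(2*(3 + 2)) = (½)*(-5 - 3*5)/5 = (½)*(⅕)*(-5 - 15) = (½)*(⅕)*(-20) = -2)
k(E) = E² - E (k(E) = (E² - 2*E) + E = E² - E)
-N(k(-4)) = -(3 - (-4)*(-1 - 4)) = -(3 - (-4)*(-5)) = -(3 - 1*20) = -(3 - 20) = -1*(-17) = 17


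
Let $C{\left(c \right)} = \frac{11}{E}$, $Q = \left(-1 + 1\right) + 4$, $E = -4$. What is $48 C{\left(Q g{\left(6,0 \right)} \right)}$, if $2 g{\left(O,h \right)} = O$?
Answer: $-132$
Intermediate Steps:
$g{\left(O,h \right)} = \frac{O}{2}$
$Q = 4$ ($Q = 0 + 4 = 4$)
$C{\left(c \right)} = - \frac{11}{4}$ ($C{\left(c \right)} = \frac{11}{-4} = 11 \left(- \frac{1}{4}\right) = - \frac{11}{4}$)
$48 C{\left(Q g{\left(6,0 \right)} \right)} = 48 \left(- \frac{11}{4}\right) = -132$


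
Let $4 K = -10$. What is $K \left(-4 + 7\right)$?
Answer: $- \frac{15}{2} \approx -7.5$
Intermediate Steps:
$K = - \frac{5}{2}$ ($K = \frac{1}{4} \left(-10\right) = - \frac{5}{2} \approx -2.5$)
$K \left(-4 + 7\right) = - \frac{5 \left(-4 + 7\right)}{2} = \left(- \frac{5}{2}\right) 3 = - \frac{15}{2}$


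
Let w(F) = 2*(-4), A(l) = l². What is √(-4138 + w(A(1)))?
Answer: I*√4146 ≈ 64.389*I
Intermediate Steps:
w(F) = -8
√(-4138 + w(A(1))) = √(-4138 - 8) = √(-4146) = I*√4146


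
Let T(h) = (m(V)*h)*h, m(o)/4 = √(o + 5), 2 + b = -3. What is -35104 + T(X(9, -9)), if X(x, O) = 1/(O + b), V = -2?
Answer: -35104 + √3/49 ≈ -35104.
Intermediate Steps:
b = -5 (b = -2 - 3 = -5)
m(o) = 4*√(5 + o) (m(o) = 4*√(o + 5) = 4*√(5 + o))
X(x, O) = 1/(-5 + O) (X(x, O) = 1/(O - 5) = 1/(-5 + O))
T(h) = 4*√3*h² (T(h) = ((4*√(5 - 2))*h)*h = ((4*√3)*h)*h = (4*h*√3)*h = 4*√3*h²)
-35104 + T(X(9, -9)) = -35104 + 4*√3*(1/(-5 - 9))² = -35104 + 4*√3*(1/(-14))² = -35104 + 4*√3*(-1/14)² = -35104 + 4*√3*(1/196) = -35104 + √3/49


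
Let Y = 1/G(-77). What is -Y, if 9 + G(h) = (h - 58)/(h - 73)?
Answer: 10/81 ≈ 0.12346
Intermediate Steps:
G(h) = -9 + (-58 + h)/(-73 + h) (G(h) = -9 + (h - 58)/(h - 73) = -9 + (-58 + h)/(-73 + h))
Y = -10/81 (Y = 1/((599 - 8*(-77))/(-73 - 77)) = 1/((599 + 616)/(-150)) = 1/(-1/150*1215) = 1/(-81/10) = -10/81 ≈ -0.12346)
-Y = -1*(-10/81) = 10/81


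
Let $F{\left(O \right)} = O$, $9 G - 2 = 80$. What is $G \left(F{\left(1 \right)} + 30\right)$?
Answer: $\frac{2542}{9} \approx 282.44$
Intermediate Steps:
$G = \frac{82}{9}$ ($G = \frac{2}{9} + \frac{1}{9} \cdot 80 = \frac{2}{9} + \frac{80}{9} = \frac{82}{9} \approx 9.1111$)
$G \left(F{\left(1 \right)} + 30\right) = \frac{82 \left(1 + 30\right)}{9} = \frac{82}{9} \cdot 31 = \frac{2542}{9}$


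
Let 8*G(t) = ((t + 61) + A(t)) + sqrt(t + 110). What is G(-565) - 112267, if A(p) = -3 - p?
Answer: -449039/4 + I*sqrt(455)/8 ≈ -1.1226e+5 + 2.6663*I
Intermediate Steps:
G(t) = 29/4 + sqrt(110 + t)/8 (G(t) = (((t + 61) + (-3 - t)) + sqrt(t + 110))/8 = (((61 + t) + (-3 - t)) + sqrt(110 + t))/8 = (58 + sqrt(110 + t))/8 = 29/4 + sqrt(110 + t)/8)
G(-565) - 112267 = (29/4 + sqrt(110 - 565)/8) - 112267 = (29/4 + sqrt(-455)/8) - 112267 = (29/4 + (I*sqrt(455))/8) - 112267 = (29/4 + I*sqrt(455)/8) - 112267 = -449039/4 + I*sqrt(455)/8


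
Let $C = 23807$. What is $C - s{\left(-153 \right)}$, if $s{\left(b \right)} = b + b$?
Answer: $24113$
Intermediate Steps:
$s{\left(b \right)} = 2 b$
$C - s{\left(-153 \right)} = 23807 - 2 \left(-153\right) = 23807 - -306 = 23807 + 306 = 24113$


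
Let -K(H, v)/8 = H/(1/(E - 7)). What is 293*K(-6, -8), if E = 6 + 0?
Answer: -14064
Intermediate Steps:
E = 6
K(H, v) = 8*H (K(H, v) = -8*H/(1/(6 - 7)) = -8*H/(1/(-1)) = -8*H/(-1) = -8*H*(-1) = -(-8)*H = 8*H)
293*K(-6, -8) = 293*(8*(-6)) = 293*(-48) = -14064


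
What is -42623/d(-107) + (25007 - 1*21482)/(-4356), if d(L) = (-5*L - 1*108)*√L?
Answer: -1175/1452 + 6089*I*√107/6527 ≈ -0.80923 + 9.6499*I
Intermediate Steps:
d(L) = √L*(-108 - 5*L) (d(L) = (-5*L - 108)*√L = (-108 - 5*L)*√L = √L*(-108 - 5*L))
-42623/d(-107) + (25007 - 1*21482)/(-4356) = -42623*(-I*√107/(107*(-108 - 5*(-107)))) + (25007 - 1*21482)/(-4356) = -42623*(-I*√107/(107*(-108 + 535))) + (25007 - 21482)*(-1/4356) = -42623*(-I*√107/45689) + 3525*(-1/4356) = -42623*(-I*√107/45689) - 1175/1452 = -(-6089)*I*√107/6527 - 1175/1452 = 6089*I*√107/6527 - 1175/1452 = -1175/1452 + 6089*I*√107/6527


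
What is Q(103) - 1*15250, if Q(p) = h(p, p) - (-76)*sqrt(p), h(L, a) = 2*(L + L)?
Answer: -14838 + 76*sqrt(103) ≈ -14067.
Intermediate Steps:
h(L, a) = 4*L (h(L, a) = 2*(2*L) = 4*L)
Q(p) = 4*p + 76*sqrt(p) (Q(p) = 4*p - (-76)*sqrt(p) = 4*p + 76*sqrt(p))
Q(103) - 1*15250 = (4*103 + 76*sqrt(103)) - 1*15250 = (412 + 76*sqrt(103)) - 15250 = -14838 + 76*sqrt(103)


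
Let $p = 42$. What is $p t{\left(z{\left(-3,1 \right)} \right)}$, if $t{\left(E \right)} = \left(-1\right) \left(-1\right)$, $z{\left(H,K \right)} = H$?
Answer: $42$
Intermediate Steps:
$t{\left(E \right)} = 1$
$p t{\left(z{\left(-3,1 \right)} \right)} = 42 \cdot 1 = 42$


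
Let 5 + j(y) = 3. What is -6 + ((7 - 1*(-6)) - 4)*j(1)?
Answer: -24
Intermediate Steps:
j(y) = -2 (j(y) = -5 + 3 = -2)
-6 + ((7 - 1*(-6)) - 4)*j(1) = -6 + ((7 - 1*(-6)) - 4)*(-2) = -6 + ((7 + 6) - 4)*(-2) = -6 + (13 - 4)*(-2) = -6 + 9*(-2) = -6 - 18 = -24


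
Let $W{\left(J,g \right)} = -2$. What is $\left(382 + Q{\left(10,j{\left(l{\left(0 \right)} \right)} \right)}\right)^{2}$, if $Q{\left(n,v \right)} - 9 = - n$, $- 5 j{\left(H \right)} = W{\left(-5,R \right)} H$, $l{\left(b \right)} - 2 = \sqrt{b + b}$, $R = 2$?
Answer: $145161$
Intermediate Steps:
$l{\left(b \right)} = 2 + \sqrt{2} \sqrt{b}$ ($l{\left(b \right)} = 2 + \sqrt{b + b} = 2 + \sqrt{2 b} = 2 + \sqrt{2} \sqrt{b}$)
$j{\left(H \right)} = \frac{2 H}{5}$ ($j{\left(H \right)} = - \frac{\left(-2\right) H}{5} = \frac{2 H}{5}$)
$Q{\left(n,v \right)} = 9 - n$
$\left(382 + Q{\left(10,j{\left(l{\left(0 \right)} \right)} \right)}\right)^{2} = \left(382 + \left(9 - 10\right)\right)^{2} = \left(382 - 1\right)^{2} = 381^{2} = 145161$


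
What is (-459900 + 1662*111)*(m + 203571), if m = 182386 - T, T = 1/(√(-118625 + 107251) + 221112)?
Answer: -2598519459041168045526/24445263959 - 1514799*I*√94/24445263959 ≈ -1.063e+11 - 0.00060079*I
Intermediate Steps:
T = 1/(221112 + 11*I*√94) (T = 1/(√(-11374) + 221112) = 1/(11*I*√94 + 221112) = 1/(221112 + 11*I*√94) ≈ 4.5226e-6 - 2.18e-9*I)
m = 4458473912315618/24445263959 + 11*I*√94/48890527918 (m = 182386 - (110556/24445263959 - 11*I*√94/48890527918) = 182386 + (-110556/24445263959 + 11*I*√94/48890527918) = 4458473912315618/24445263959 + 11*I*√94/48890527918 ≈ 1.8239e+5 + 2.1814e-9*I)
(-459900 + 1662*111)*(m + 203571) = (-459900 + 1662*111)*((4458473912315618/24445263959 + 11*I*√94/48890527918) + 203571) = (-459900 + 184482)*(9434820741713207/24445263959 + 11*I*√94/48890527918) = -275418*(9434820741713207/24445263959 + 11*I*√94/48890527918) = -2598519459041168045526/24445263959 - 1514799*I*√94/24445263959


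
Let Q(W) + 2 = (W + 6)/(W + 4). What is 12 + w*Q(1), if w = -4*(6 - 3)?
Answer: 96/5 ≈ 19.200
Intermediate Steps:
Q(W) = -2 + (6 + W)/(4 + W) (Q(W) = -2 + (W + 6)/(W + 4) = -2 + (6 + W)/(4 + W))
w = -12 (w = -4*3 = -12)
12 + w*Q(1) = 12 - 12*(-2 - 1*1)/(4 + 1) = 12 - 12*(-2 - 1)/5 = 12 - 12*(-3)/5 = 12 - 12*(-⅗) = 12 + 36/5 = 96/5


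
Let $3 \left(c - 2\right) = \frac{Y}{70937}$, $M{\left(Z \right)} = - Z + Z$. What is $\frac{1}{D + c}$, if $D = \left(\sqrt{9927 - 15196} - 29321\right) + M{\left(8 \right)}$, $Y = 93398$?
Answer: $- \frac{1327794292216221}{38929256739417108670} - \frac{45288521721 i \sqrt{5269}}{38929256739417108670} \approx -3.4108 \cdot 10^{-5} - 8.4445 \cdot 10^{-8} i$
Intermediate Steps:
$M{\left(Z \right)} = 0$
$c = \frac{519020}{212811}$ ($c = 2 + \frac{93398 \cdot \frac{1}{70937}}{3} = 2 + \frac{1}{3} \cdot \frac{93398}{70937} = 2 + \frac{93398}{212811} = \frac{519020}{212811} \approx 2.4389$)
$D = -29321 + i \sqrt{5269}$ ($D = \left(\sqrt{9927 - 15196} - 29321\right) + 0 = \left(\sqrt{-5269} - 29321\right) + 0 = \left(i \sqrt{5269} - 29321\right) + 0 = \left(-29321 + i \sqrt{5269}\right) + 0 = -29321 + i \sqrt{5269} \approx -29321.0 + 72.588 i$)
$\frac{1}{D + c} = \frac{1}{\left(-29321 + i \sqrt{5269}\right) + \frac{519020}{212811}} = \frac{1}{- \frac{6239312311}{212811} + i \sqrt{5269}}$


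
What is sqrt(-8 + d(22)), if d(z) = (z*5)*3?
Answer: sqrt(322) ≈ 17.944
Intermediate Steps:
d(z) = 15*z (d(z) = (5*z)*3 = 15*z)
sqrt(-8 + d(22)) = sqrt(-8 + 15*22) = sqrt(-8 + 330) = sqrt(322)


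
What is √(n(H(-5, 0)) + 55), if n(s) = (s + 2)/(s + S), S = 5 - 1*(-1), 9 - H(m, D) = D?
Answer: 2*√3135/15 ≈ 7.4655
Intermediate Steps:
H(m, D) = 9 - D
S = 6 (S = 5 + 1 = 6)
n(s) = (2 + s)/(6 + s) (n(s) = (s + 2)/(s + 6) = (2 + s)/(6 + s))
√(n(H(-5, 0)) + 55) = √((2 + (9 - 1*0))/(6 + (9 - 1*0)) + 55) = √((2 + (9 + 0))/(6 + (9 + 0)) + 55) = √((2 + 9)/(6 + 9) + 55) = √(11/15 + 55) = √(836/15) = 2*√3135/15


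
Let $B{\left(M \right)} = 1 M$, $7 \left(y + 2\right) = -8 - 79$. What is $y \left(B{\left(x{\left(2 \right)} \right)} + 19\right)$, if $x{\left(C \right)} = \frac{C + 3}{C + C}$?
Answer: $- \frac{8181}{28} \approx -292.18$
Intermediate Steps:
$y = - \frac{101}{7}$ ($y = -2 + \frac{-8 - 79}{7} = -2 + \frac{1}{7} \left(-87\right) = -2 - \frac{87}{7} = - \frac{101}{7} \approx -14.429$)
$x{\left(C \right)} = \frac{3 + C}{2 C}$
$B{\left(M \right)} = M$
$y \left(B{\left(x{\left(2 \right)} \right)} + 19\right) = - \frac{101 \left(\frac{3 + 2}{2 \cdot 2} + 19\right)}{7} = - \frac{101 \left(\frac{1}{2} \cdot \frac{1}{2} \cdot 5 + 19\right)}{7} = - \frac{101 \left(\frac{5}{4} + 19\right)}{7} = \left(- \frac{101}{7}\right) \frac{81}{4} = - \frac{8181}{28}$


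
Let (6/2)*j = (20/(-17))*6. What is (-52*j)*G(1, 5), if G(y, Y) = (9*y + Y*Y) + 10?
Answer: 91520/17 ≈ 5383.5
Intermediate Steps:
j = -40/17 (j = ((20/(-17))*6)/3 = ((20*(-1/17))*6)/3 = (-20/17*6)/3 = (1/3)*(-120/17) = -40/17 ≈ -2.3529)
G(y, Y) = 10 + Y**2 + 9*y (G(y, Y) = (9*y + Y**2) + 10 = (Y**2 + 9*y) + 10 = 10 + Y**2 + 9*y)
(-52*j)*G(1, 5) = (-52*(-40/17))*(10 + 5**2 + 9*1) = 2080*(10 + 25 + 9)/17 = (2080/17)*44 = 91520/17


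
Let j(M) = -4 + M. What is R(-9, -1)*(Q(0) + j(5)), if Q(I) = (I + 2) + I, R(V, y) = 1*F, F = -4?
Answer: -12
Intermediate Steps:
R(V, y) = -4 (R(V, y) = 1*(-4) = -4)
Q(I) = 2 + 2*I (Q(I) = (2 + I) + I = 2 + 2*I)
R(-9, -1)*(Q(0) + j(5)) = -4*((2 + 2*0) + (-4 + 5)) = -4*((2 + 0) + 1) = -4*(2 + 1) = -4*3 = -12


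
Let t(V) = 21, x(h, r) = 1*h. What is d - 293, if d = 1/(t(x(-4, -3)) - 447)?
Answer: -124819/426 ≈ -293.00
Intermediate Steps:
x(h, r) = h
d = -1/426 (d = 1/(21 - 447) = 1/(-426) = -1/426 ≈ -0.0023474)
d - 293 = -1/426 - 293 = -124819/426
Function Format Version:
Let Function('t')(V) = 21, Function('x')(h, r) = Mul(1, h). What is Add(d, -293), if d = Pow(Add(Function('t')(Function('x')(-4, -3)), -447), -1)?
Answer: Rational(-124819, 426) ≈ -293.00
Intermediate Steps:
Function('x')(h, r) = h
d = Rational(-1, 426) (d = Pow(Add(21, -447), -1) = Pow(-426, -1) = Rational(-1, 426) ≈ -0.0023474)
Add(d, -293) = Add(Rational(-1, 426), -293) = Rational(-124819, 426)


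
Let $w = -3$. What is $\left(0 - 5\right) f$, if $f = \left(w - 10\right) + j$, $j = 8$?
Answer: $25$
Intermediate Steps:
$f = -5$ ($f = \left(-3 - 10\right) + 8 = -13 + 8 = -5$)
$\left(0 - 5\right) f = \left(0 - 5\right) \left(-5\right) = \left(-5\right) \left(-5\right) = 25$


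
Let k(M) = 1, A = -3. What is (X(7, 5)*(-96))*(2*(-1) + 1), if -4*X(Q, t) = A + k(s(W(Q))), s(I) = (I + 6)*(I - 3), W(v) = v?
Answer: 48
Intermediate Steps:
s(I) = (-3 + I)*(6 + I) (s(I) = (6 + I)*(-3 + I) = (-3 + I)*(6 + I))
X(Q, t) = ½ (X(Q, t) = -(-3 + 1)/4 = -¼*(-2) = ½)
(X(7, 5)*(-96))*(2*(-1) + 1) = ((½)*(-96))*(2*(-1) + 1) = -48*(-2 + 1) = -48*(-1) = 48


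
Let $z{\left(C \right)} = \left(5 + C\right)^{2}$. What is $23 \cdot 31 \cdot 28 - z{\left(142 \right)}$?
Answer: $-1645$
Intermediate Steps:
$23 \cdot 31 \cdot 28 - z{\left(142 \right)} = 23 \cdot 31 \cdot 28 - \left(5 + 142\right)^{2} = 713 \cdot 28 - 147^{2} = 19964 - 21609 = -1645$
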